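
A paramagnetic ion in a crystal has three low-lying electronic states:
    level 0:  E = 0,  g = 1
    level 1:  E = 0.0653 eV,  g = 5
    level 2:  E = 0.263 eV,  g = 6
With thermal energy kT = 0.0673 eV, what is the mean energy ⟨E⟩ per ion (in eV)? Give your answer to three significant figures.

Eᵢ/kT = 0, 0.97028, 3.9079.
Z = Σ gᵢe^(−Eᵢ/kT) = 1·e^(−0) + 5·e^(−0.97028) + 6·e^(−3.9079) = 1.0000 + 1.8949 + 0.12050 = 3.0154.
⟨E⟩ = Σ Eᵢ gᵢe^(−Eᵢ/kT) / Z = (0·1.0000 + 0.0653·1.8949 + 0.263·0.12050) / 3.0154 = 0.0515 eV.

0.0515 eV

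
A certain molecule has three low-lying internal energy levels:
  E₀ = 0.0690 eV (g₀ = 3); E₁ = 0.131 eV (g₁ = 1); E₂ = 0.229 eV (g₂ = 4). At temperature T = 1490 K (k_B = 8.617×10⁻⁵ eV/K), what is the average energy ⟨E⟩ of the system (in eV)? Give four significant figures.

0.1156 eV

k_BT = 8.617×10⁻⁵ × 1490 K = 0.128393 eV.
Eᵢ/kT = 0.537412, 1.02030, 1.78359.
Z = Σ gᵢe^(−Eᵢ/kT) = 3·e^(−0.537412) + 1·e^(−1.02030) + 4·e^(−1.78359) = 1.75278 + 0.360487 + 0.672135 = 2.78540.
⟨E⟩ = Σ Eᵢ gᵢe^(−Eᵢ/kT) / Z = (0.0690·1.75278 + 0.131·0.360487 + 0.229·0.672135) / 2.78540 = 0.1156 eV.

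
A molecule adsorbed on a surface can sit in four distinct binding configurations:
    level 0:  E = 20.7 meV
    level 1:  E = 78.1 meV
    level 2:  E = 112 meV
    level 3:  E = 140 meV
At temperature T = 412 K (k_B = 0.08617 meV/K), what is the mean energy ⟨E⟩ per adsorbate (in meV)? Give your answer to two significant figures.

38 meV

k_BT = 0.08617 × 412 K = 35.50 meV.
Eᵢ/kT = 0.5831, 2.200, 3.155, 3.944.
Z = Σ e^(−Eᵢ/kT) = e^(−0.5831) + e^(−2.200) + e^(−3.155) + e^(−3.944) = 0.5582 + 0.1108 + 0.04264 + 0.01937 = 0.7310.
⟨E⟩ = Σ Eᵢ e^(−Eᵢ/kT) / Z = (20.7·0.5582 + 78.1·0.1108 + 112·0.04264 + 140·0.01937) / 0.7310 = 38 meV.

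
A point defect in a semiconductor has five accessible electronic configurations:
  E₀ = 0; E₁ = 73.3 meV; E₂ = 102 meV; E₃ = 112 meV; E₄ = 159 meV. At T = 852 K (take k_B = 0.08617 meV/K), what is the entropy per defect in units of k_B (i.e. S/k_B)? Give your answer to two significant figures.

1.3

k_BT = 0.08617 × 852 K = 73.42 meV.
Eᵢ/kT = 0, 0.9984, 1.389, 1.525, 2.166.
Z = Σ e^(−Eᵢ/kT) = e^(−0) + e^(−0.9984) + e^(−1.389) + e^(−1.525) + e^(−2.166) = 1.000 + 0.3685 + 0.2493 + 0.2176 + 0.1146 = 1.950.
⟨E⟩ = Σ EᵢPᵢ = 48.73 meV.
S/k_B = ln Z + ⟨E⟩/kT = ln(1.950) + 48.73/73.42 = 0.6678 + 0.6637 = 1.3.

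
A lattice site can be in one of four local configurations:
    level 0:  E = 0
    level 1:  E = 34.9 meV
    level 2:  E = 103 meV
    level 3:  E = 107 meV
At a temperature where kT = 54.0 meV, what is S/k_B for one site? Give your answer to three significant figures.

Eᵢ/kT = 0, 0.64630, 1.9074, 1.9815.
Z = Σ e^(−Eᵢ/kT) = e^(−0) + e^(−0.64630) + e^(−1.9074) + e^(−1.9815) = 1.0000 + 0.52398 + 0.14847 + 0.13786 = 1.8103.
⟨E⟩ = Σ EᵢPᵢ = 26.697 meV.
S/k_B = ln Z + ⟨E⟩/kT = ln(1.8103) + 26.697/54.0 = 0.59349 + 0.49439 = 1.09.

1.09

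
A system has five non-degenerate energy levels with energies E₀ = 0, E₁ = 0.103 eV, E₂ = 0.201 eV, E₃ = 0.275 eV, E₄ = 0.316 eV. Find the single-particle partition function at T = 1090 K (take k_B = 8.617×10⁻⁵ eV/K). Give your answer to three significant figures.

k_BT = 8.617×10⁻⁵ × 1090 K = 0.093925 eV.
Eᵢ/kT = 0, 1.0966, 2.1400, 2.9279, 3.3644.
Z = Σ e^(−Eᵢ/kT) = e^(−0) + e^(−1.0966) + e^(−2.1400) + e^(−2.9279) + e^(−3.3644) = 1.0000 + 0.33400 + 0.11765 + 0.053509 + 0.034583 = 1.5397.

Z = 1.54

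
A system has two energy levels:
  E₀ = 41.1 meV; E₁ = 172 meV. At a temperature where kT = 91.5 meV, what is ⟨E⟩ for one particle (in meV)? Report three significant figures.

Eᵢ/kT = 0.44918, 1.8798.
Z = Σ e^(−Eᵢ/kT) = e^(−0.44918) + e^(−1.8798) = 0.63815 + 0.15262 = 0.79077.
⟨E⟩ = Σ Eᵢ e^(−Eᵢ/kT) / Z = (41.1·0.63815 + 172·0.15262) / 0.79077 = 66.4 meV.

66.4 meV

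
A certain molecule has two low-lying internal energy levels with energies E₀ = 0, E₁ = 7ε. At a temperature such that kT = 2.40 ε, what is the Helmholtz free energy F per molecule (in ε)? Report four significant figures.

-0.1265 ε

Eᵢ/kT = 0, 2.91667.
Z = Σ e^(−Eᵢ/kT) = e^(−0) + e^(−2.91667) = 1.00000 + 0.0541136 = 1.05411.
F = −kT ln Z = −2.40 × ln(1.05411) = −2.40 × 0.0526968 = -0.1265 ε.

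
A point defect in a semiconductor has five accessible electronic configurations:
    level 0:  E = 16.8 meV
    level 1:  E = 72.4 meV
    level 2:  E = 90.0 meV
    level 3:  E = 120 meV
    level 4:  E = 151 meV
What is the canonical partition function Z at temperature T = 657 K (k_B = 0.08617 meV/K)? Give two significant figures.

Z = 1.4

k_BT = 0.08617 × 657 K = 56.61 meV.
Eᵢ/kT = 0.2968, 1.279, 1.590, 2.120, 2.667.
Z = Σ e^(−Eᵢ/kT) = e^(−0.2968) + e^(−1.279) + e^(−1.590) + e^(−2.120) + e^(−2.667) = 0.7432 + 0.2783 + 0.2039 + 0.1200 + 0.06946 = 1.415.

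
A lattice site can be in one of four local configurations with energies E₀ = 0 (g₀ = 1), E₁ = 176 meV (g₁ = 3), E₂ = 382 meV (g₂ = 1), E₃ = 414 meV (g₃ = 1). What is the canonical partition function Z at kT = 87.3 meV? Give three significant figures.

Z = 1.42

Eᵢ/kT = 0, 2.0160, 4.3757, 4.7423.
Z = Σ gᵢe^(−Eᵢ/kT) = 1·e^(−0) + 3·e^(−2.0160) + 1·e^(−4.3757) + 1·e^(−4.7423) = 1.0000 + 0.39956 + 0.012579 + 0.0087186 = 1.4209.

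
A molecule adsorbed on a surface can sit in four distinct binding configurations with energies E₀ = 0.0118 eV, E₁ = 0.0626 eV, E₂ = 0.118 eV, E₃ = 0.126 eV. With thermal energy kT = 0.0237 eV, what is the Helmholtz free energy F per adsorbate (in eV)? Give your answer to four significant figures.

Eᵢ/kT = 0.497890, 2.64135, 4.97890, 5.31646.
Z = Σ e^(−Eᵢ/kT) = e^(−0.497890) + e^(−2.64135) + e^(−4.97890) + e^(−5.31646) = 0.607812 + 0.0712650 + 0.00688163 + 0.00491010 = 0.690869.
F = −kT ln Z = −0.0237 × ln(0.690869) = −0.0237 × -0.369805 = 0.008764 eV.

0.008764 eV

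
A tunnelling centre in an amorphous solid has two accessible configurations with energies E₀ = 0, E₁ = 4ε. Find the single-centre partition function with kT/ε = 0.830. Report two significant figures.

Z = 1.0

Eᵢ/kT = 0, 4.819.
Z = Σ e^(−Eᵢ/kT) = e^(−0) + e^(−4.819) = 1.000 + 0.008075 = 1.008.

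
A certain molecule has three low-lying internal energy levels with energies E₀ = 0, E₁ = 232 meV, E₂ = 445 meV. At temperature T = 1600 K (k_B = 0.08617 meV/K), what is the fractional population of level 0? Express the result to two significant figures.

0.82

k_BT = 0.08617 × 1600 K = 137.9 meV.
Eᵢ/kT = 0, 1.682, 3.227.
Z = Σ e^(−Eᵢ/kT) = e^(−0) + e^(−1.682) + e^(−3.227) = 1.000 + 0.1860 + 0.03968 = 1.226.
P₀ = e^(−E₀/kT) / Z = 1.000/1.226 = 0.82.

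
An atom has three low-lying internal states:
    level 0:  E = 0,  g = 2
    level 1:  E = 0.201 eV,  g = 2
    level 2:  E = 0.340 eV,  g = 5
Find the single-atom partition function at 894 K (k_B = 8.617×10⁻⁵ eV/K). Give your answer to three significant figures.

Z = 2.21

k_BT = 8.617×10⁻⁵ × 894 K = 0.077036 eV.
Eᵢ/kT = 0, 2.6092, 4.4135.
Z = Σ gᵢe^(−Eᵢ/kT) = 2·e^(−0) + 2·e^(−2.6092) + 5·e^(−4.4135) = 2.0000 + 0.14719 + 0.060564 = 2.2078.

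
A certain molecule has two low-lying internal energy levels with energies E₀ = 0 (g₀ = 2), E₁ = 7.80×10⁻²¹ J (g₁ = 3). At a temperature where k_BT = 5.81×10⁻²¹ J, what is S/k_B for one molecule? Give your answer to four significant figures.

1.402

Eᵢ/kT = 0, 1.34251.
Z = Σ gᵢe^(−Eᵢ/kT) = 2·e^(−0) + 3·e^(−1.34251) = 2.00000 + 0.783568 = 2.78357.
⟨E⟩ = Σ EᵢPᵢ = 2.19568 ×10⁻²¹ J.
S/k_B = ln Z + ⟨E⟩/kT = ln(2.78357) + 2.19568/5.81 = 1.02373 + 0.377914 = 1.402.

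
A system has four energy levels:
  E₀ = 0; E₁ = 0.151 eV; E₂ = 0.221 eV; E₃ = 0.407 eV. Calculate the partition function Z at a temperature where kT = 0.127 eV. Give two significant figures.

Eᵢ/kT = 0, 1.189, 1.740, 3.205.
Z = Σ e^(−Eᵢ/kT) = e^(−0) + e^(−1.189) + e^(−1.740) + e^(−3.205) = 1.000 + 0.3045 + 0.1755 + 0.04056 = 1.521.

Z = 1.5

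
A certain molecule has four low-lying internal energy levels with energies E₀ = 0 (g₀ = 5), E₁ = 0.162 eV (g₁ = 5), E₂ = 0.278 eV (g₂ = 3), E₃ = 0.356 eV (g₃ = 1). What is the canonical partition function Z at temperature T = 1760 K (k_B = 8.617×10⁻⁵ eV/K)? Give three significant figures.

k_BT = 8.617×10⁻⁵ × 1760 K = 0.15166 eV.
Eᵢ/kT = 0, 1.0682, 1.8330, 2.3474.
Z = Σ gᵢe^(−Eᵢ/kT) = 5·e^(−0) + 5·e^(−1.0682) + 3·e^(−1.8330) + 1·e^(−2.3474) = 5.0000 + 1.7181 + 0.47980 + 0.095617 = 7.2935.

Z = 7.29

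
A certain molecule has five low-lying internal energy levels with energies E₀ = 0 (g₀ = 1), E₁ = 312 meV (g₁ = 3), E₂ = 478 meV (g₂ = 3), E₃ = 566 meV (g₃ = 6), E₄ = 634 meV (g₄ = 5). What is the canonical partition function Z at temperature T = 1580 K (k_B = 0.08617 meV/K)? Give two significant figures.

Z = 1.5

k_BT = 0.08617 × 1580 K = 136.1 meV.
Eᵢ/kT = 0, 2.292, 3.512, 4.159, 4.658.
Z = Σ gᵢe^(−Eᵢ/kT) = 1·e^(−0) + 3·e^(−2.292) + 3·e^(−3.512) + 6·e^(−4.159) + 5·e^(−4.658) = 1.000 + 0.3032 + 0.08951 + 0.09374 + 0.04743 = 1.534.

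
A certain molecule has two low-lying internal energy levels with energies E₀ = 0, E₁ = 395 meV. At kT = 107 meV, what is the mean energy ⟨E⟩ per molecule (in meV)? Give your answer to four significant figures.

Eᵢ/kT = 0, 3.69159.
Z = Σ e^(−Eᵢ/kT) = e^(−0) + e^(−3.69159) = 1.00000 + 0.0249323 = 1.02493.
⟨E⟩ = Σ Eᵢ e^(−Eᵢ/kT) / Z = (0·1.00000 + 395·0.0249323) / 1.02493 = 9.609 meV.

9.609 meV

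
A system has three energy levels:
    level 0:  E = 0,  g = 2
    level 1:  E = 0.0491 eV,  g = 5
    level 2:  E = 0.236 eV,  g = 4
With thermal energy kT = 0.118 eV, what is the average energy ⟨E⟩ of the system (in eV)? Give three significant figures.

Eᵢ/kT = 0, 0.41610, 2.0000.
Z = Σ gᵢe^(−Eᵢ/kT) = 2·e^(−0) + 5·e^(−0.41610) + 4·e^(−2.0000) = 2.0000 + 3.2981 + 0.54134 = 5.8394.
⟨E⟩ = Σ Eᵢ gᵢe^(−Eᵢ/kT) / Z = (0·2.0000 + 0.0491·3.2981 + 0.236·0.54134) / 5.8394 = 0.0496 eV.

0.0496 eV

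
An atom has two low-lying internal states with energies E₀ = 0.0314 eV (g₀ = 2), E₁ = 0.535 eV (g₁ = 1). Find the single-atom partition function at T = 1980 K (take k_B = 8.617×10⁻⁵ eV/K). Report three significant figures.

k_BT = 8.617×10⁻⁵ × 1980 K = 0.17062 eV.
Eᵢ/kT = 0.18403, 3.1356.
Z = Σ gᵢe^(−Eᵢ/kT) = 2·e^(−0.18403) + 1·e^(−3.1356) = 1.6638 + 0.043474 = 1.7073.

Z = 1.71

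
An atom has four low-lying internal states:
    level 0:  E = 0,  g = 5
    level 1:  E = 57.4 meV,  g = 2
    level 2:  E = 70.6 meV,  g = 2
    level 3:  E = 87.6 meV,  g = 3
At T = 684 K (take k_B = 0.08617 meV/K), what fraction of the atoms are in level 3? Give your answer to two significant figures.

0.096

k_BT = 0.08617 × 684 K = 58.94 meV.
Eᵢ/kT = 0, 0.9739, 1.198, 1.486.
Z = Σ gᵢe^(−Eᵢ/kT) = 5·e^(−0) + 2·e^(−0.9739) + 2·e^(−1.198) + 3·e^(−1.486) = 5.000 + 0.7552 + 0.6036 + 0.6788 = 7.038.
P₃ = g₃ e^(−E₃/kT) / Z = 0.6788/7.038 = 0.096.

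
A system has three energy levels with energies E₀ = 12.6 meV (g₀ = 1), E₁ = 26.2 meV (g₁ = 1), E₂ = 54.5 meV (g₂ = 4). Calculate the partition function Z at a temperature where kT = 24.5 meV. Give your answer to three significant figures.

Eᵢ/kT = 0.51429, 1.0694, 2.2245.
Z = Σ gᵢe^(−Eᵢ/kT) = 1·e^(−0.51429) + 1·e^(−1.0694) + 4·e^(−2.2245) = 0.59792 + 0.34321 + 0.43249 = 1.3736.

Z = 1.37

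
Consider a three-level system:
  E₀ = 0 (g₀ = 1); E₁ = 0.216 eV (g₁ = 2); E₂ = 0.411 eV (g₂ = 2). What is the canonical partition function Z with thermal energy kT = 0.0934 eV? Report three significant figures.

Z = 1.22

Eᵢ/kT = 0, 2.3126, 4.4004.
Z = Σ gᵢe^(−Eᵢ/kT) = 1·e^(−0) + 2·e^(−2.3126) + 2·e^(−4.4004) = 1.0000 + 0.19801 + 0.024545 = 1.2226.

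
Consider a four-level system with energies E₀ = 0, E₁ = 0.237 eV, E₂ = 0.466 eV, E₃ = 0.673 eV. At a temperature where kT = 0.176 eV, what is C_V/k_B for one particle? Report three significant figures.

0.741

Eᵢ/kT = 0, 1.3466, 2.6477, 3.8239.
Z = Σ e^(−Eᵢ/kT) = e^(−0) + e^(−1.3466) + e^(−2.6477) + e^(−3.8239) = 1.0000 + 0.26012 + 0.070814 + 0.021842 = 1.3528.
⟨E⟩ = 0.080830 eV, ⟨E²⟩ = 0.029481 eV².
C_V/k_B = (⟨E²⟩ − ⟨E⟩²)/(kT)² = (0.029481 − 0.0065335)/0.030976 = 0.741.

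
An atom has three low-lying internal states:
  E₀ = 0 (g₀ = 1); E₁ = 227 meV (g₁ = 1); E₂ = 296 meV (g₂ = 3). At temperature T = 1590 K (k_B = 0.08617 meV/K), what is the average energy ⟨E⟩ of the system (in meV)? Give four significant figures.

k_BT = 0.08617 × 1590 K = 137.010 meV.
Eᵢ/kT = 0, 1.65681, 2.16043.
Z = Σ gᵢe^(−Eᵢ/kT) = 1·e^(−0) + 1·e^(−1.65681) + 3·e^(−2.16043) = 1.00000 + 0.190746 + 0.345827 = 1.53657.
⟨E⟩ = Σ Eᵢ gᵢe^(−Eᵢ/kT) / Z = (0·1.00000 + 227·0.190746 + 296·0.345827) / 1.53657 = 94.80 meV.

94.80 meV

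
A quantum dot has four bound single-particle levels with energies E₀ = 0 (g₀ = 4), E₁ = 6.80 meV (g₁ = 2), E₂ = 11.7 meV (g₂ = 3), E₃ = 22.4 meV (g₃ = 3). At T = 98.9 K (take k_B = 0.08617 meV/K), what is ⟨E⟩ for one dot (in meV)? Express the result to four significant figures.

k_BT = 0.08617 × 98.9 K = 8.52221 meV.
Eᵢ/kT = 0, 0.797915, 1.37288, 2.62843.
Z = Σ gᵢe^(−Eᵢ/kT) = 4·e^(−0) + 2·e^(−0.797915) + 3·e^(−1.37288) + 3·e^(−2.62843) = 4.00000 + 0.900534 + 0.760129 + 0.216575 = 5.87724.
⟨E⟩ = Σ Eᵢ gᵢe^(−Eᵢ/kT) / Z = (0·4.00000 + 6.80·0.900534 + 11.7·0.760129 + 22.4·0.216575) / 5.87724 = 3.381 meV.

3.381 meV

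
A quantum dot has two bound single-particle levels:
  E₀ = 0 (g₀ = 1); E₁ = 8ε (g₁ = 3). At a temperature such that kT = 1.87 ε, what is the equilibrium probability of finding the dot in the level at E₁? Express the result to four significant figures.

0.03995

Eᵢ/kT = 0, 4.27807.
Z = Σ gᵢe^(−Eᵢ/kT) = 1·e^(−0) + 3·e^(−4.27807) = 1.00000 + 0.0416082 = 1.04161.
P₁ = g₁ e^(−E₁/kT) / Z = 0.0416082/1.04161 = 0.03995.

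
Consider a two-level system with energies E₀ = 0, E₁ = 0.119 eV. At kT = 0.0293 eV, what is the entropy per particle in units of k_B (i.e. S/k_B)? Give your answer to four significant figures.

0.08585

Eᵢ/kT = 0, 4.06143.
Z = Σ e^(−Eᵢ/kT) = e^(−0) + e^(−4.06143) = 1.00000 + 0.0172244 = 1.01722.
⟨E⟩ = Σ EᵢPᵢ = 0.00201501 eV.
S/k_B = ln Z + ⟨E⟩/kT = ln(1.01722) + 0.00201501/0.0293 = 0.0170734 + 0.0687717 = 0.08585.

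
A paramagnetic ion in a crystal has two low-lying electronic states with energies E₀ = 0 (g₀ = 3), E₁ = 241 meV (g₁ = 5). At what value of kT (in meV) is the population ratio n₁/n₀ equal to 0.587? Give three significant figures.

231 meV

n₁/n₀ = (g₁/g₀) exp[−(E₁−E₀)/kT] = 0.587.
⇒ (E₁−E₀)/kT = ln((5/3)/0.587) = ln(2.8393) = 1.0436.
kT = 241 meV / 1.0436 = 231 meV.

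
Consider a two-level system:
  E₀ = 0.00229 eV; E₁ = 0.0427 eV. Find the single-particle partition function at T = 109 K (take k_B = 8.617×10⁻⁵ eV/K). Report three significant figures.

Z = 0.794

k_BT = 8.617×10⁻⁵ × 109 K = 0.0093925 eV.
Eᵢ/kT = 0.24381, 4.5462.
Z = Σ e^(−Eᵢ/kT) = e^(−0.24381) + e^(−4.5462) = 0.78364 + 0.010607 = 0.79425.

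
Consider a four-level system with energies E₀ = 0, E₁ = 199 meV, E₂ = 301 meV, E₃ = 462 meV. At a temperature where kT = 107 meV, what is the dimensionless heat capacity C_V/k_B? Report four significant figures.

0.8506

Eᵢ/kT = 0, 1.85981, 2.81308, 4.31776.
Z = Σ e^(−Eᵢ/kT) = e^(−0) + e^(−1.85981) + e^(−2.81308) + e^(−4.31776) = 1.00000 + 0.155702 + 0.0600198 + 0.0133297 = 1.22905.
⟨E⟩ = 44.9200 meV, ⟨E²⟩ = 11756.2 meV².
C_V/k_B = (⟨E²⟩ − ⟨E⟩²)/(kT)² = (11756.2 − 2017.81)/11449.0 = 0.8506.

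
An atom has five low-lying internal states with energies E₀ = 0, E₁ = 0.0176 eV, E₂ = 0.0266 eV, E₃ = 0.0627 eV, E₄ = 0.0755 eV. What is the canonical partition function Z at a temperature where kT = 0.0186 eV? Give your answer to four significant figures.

Z = 1.679

Eᵢ/kT = 0, 0.946237, 1.43011, 3.37097, 4.05914.
Z = Σ e^(−Eᵢ/kT) = e^(−0) + e^(−0.946237) + e^(−1.43011) + e^(−3.37097) + e^(−4.05914) = 1.00000 + 0.388199 + 0.239283 + 0.0343563 + 0.0172639 = 1.67910.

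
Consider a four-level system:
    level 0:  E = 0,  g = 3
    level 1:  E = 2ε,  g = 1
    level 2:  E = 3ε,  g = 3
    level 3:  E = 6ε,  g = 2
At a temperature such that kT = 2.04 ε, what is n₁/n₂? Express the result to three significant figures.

0.544

n₁/n₂ = (g₁/g₂) exp[−(E₁−E₂)/kT] = (1/3) × exp(−(-1ε)/(2.04ε)) = (1/3) × exp(0.49020) = 0.544.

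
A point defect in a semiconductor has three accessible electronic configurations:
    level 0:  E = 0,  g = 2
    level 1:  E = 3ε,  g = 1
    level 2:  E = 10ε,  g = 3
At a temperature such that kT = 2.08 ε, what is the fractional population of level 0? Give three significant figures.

Eᵢ/kT = 0, 1.4423, 4.8077.
Z = Σ gᵢe^(−Eᵢ/kT) = 2·e^(−0) + 1·e^(−1.4423) + 3·e^(−4.8077) = 2.0000 + 0.23638 + 0.024500 = 2.2609.
P₀ = g₀ e^(−E₀/kT) / Z = 2.0000/2.2609 = 0.885.

0.885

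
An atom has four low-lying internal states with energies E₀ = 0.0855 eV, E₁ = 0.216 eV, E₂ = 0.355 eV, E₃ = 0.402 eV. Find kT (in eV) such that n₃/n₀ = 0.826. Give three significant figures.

n₃/n₀ = exp[−(E₃−E₀)/kT] = 0.826.
⇒ (E₃−E₀)/kT = ln(1/0.826) = ln(1.2107) = 0.19120.
kT = 0.3165 eV / 0.19120 = 1.66 eV.

1.66 eV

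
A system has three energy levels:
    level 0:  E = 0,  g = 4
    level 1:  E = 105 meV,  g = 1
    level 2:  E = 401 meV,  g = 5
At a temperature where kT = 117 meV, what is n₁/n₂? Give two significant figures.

2.5

n₁/n₂ = (g₁/g₂) exp[−(E₁−E₂)/kT] = (1/5) × exp(−(-296 meV)/(117 meV)) = (1/5) × exp(2.530) = 2.5.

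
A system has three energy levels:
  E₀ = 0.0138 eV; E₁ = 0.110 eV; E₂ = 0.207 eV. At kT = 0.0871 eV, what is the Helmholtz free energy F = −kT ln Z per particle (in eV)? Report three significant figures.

Eᵢ/kT = 0.15844, 1.2629, 2.3766.
Z = Σ e^(−Eᵢ/kT) = e^(−0.15844) + e^(−1.2629) + e^(−2.3766) = 0.85347 + 0.28283 + 0.092866 = 1.2292.
F = −kT ln Z = −0.0871 × ln(1.2292) = −0.0871 × 0.20636 = -0.0180 eV.

-0.0180 eV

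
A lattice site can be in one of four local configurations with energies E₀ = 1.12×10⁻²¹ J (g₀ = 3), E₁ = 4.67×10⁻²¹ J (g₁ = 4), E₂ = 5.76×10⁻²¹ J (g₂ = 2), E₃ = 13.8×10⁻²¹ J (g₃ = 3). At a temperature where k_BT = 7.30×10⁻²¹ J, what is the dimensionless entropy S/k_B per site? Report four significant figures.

2.348

Eᵢ/kT = 0.153425, 0.639726, 0.789041, 1.89041.
Z = Σ gᵢe^(−Eᵢ/kT) = 3·e^(−0.153425) + 4·e^(−0.639726) + 2·e^(−0.789041) + 3·e^(−1.89041) = 2.57330 + 2.10975 + 0.908560 + 0.453030 = 6.04464.
⟨E⟩ = Σ EᵢPᵢ = 4.00681 ×10⁻²¹ J.
S/k_B = ln Z + ⟨E⟩/kT = ln(6.04464) + 4.00681/7.30 = 1.79917 + 0.548878 = 2.348.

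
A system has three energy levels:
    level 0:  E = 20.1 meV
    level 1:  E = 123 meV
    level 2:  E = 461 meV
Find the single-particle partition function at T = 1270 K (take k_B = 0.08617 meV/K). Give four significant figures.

Z = 1.172

k_BT = 0.08617 × 1270 K = 109.436 meV.
Eᵢ/kT = 0.183669, 1.12394, 4.21251.
Z = Σ e^(−Eᵢ/kT) = e^(−0.183669) + e^(−1.12394) + e^(−4.21251) = 0.832211 + 0.324997 + 0.0148092 = 1.17202.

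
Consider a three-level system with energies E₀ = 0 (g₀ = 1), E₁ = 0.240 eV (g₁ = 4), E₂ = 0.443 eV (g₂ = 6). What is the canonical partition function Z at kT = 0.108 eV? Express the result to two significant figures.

Z = 1.5

Eᵢ/kT = 0, 2.222, 4.102.
Z = Σ gᵢe^(−Eᵢ/kT) = 1·e^(−0) + 4·e^(−2.222) + 6·e^(−4.102) = 1.000 + 0.4336 + 0.09924 = 1.533.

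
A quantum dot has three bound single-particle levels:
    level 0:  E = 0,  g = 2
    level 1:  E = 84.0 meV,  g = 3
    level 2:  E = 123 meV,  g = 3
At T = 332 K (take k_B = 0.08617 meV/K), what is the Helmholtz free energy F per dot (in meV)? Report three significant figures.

-22.6 meV

k_BT = 0.08617 × 332 K = 28.608 meV.
Eᵢ/kT = 0, 2.9362, 4.2995.
Z = Σ gᵢe^(−Eᵢ/kT) = 2·e^(−0) + 3·e^(−2.9362) + 3·e^(−4.2995) = 2.0000 + 0.15920 + 0.040726 = 2.1999.
F = −kT ln Z = −28.608 × ln(2.1999) = −28.608 × 0.78841 = -22.6 meV.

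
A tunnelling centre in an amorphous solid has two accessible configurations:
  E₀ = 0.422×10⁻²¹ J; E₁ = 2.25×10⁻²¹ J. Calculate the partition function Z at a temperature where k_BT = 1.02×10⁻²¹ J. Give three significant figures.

Eᵢ/kT = 0.41373, 2.2059.
Z = Σ e^(−Eᵢ/kT) = e^(−0.41373) + e^(−2.2059) = 0.66118 + 0.11015 = 0.77133.

Z = 0.771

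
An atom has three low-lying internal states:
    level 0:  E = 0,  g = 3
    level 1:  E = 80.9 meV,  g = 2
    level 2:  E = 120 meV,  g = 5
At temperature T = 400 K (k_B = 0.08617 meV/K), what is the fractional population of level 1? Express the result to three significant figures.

0.0572

k_BT = 0.08617 × 400 K = 34.468 meV.
Eᵢ/kT = 0, 2.3471, 3.4815.
Z = Σ gᵢe^(−Eᵢ/kT) = 3·e^(−0) + 2·e^(−2.3471) + 5·e^(−3.4815) = 3.0000 + 0.19129 + 0.15381 = 3.3451.
P₁ = g₁ e^(−E₁/kT) / Z = 0.19129/3.3451 = 0.0572.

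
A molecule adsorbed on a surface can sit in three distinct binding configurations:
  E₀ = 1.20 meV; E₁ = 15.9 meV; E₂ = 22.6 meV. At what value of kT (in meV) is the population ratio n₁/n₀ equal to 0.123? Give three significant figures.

n₁/n₀ = exp[−(E₁−E₀)/kT] = 0.123.
⇒ (E₁−E₀)/kT = ln(1/0.123) = ln(8.1301) = 2.0956.
kT = 14.70 meV / 2.0956 = 7.01 meV.

7.01 meV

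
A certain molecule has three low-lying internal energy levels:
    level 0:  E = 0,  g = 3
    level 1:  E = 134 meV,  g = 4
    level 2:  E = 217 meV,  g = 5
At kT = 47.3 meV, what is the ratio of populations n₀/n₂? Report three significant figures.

n₀/n₂ = (g₀/g₂) exp[−(E₀−E₂)/kT] = (3/5) × exp(−(-217 meV)/(47.3 meV)) = (3/5) × exp(4.5877) = 59.0.

59.0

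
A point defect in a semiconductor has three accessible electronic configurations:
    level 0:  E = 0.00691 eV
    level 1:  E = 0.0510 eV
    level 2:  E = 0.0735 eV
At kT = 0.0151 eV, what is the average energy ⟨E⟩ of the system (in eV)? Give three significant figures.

Eᵢ/kT = 0.45762, 3.3775, 4.8675.
Z = Σ e^(−Eᵢ/kT) = e^(−0.45762) + e^(−3.3775) + e^(−4.8675) = 0.63279 + 0.034133 + 0.0076926 = 0.67462.
⟨E⟩ = Σ Eᵢ e^(−Eᵢ/kT) / Z = (0.00691·0.63279 + 0.0510·0.034133 + 0.0735·0.0076926) / 0.67462 = 0.00990 eV.

0.00990 eV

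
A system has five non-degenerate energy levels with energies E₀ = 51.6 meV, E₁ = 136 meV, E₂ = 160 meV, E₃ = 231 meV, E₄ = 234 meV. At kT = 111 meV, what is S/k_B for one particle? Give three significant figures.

1.41

Eᵢ/kT = 0.46486, 1.2252, 1.4414, 2.0811, 2.1081.
Z = Σ e^(−Eᵢ/kT) = e^(−0.46486) + e^(−1.2252) + e^(−1.4414) + e^(−2.0811) + e^(−2.1081) = 0.62822 + 0.29370 + 0.23660 + 0.12479 + 0.12147 = 1.4048.
⟨E⟩ = Σ EᵢPᵢ = 119.21 meV.
S/k_B = ln Z + ⟨E⟩/kT = ln(1.4048) + 119.21/111 = 0.33989 + 1.0740 = 1.41.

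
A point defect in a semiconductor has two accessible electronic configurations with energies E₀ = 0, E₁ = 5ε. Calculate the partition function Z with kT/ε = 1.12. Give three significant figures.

Z = 1.01

Eᵢ/kT = 0, 4.4643.
Z = Σ e^(−Eᵢ/kT) = e^(−0) + e^(−4.4643) = 1.0000 + 0.011513 = 1.0115.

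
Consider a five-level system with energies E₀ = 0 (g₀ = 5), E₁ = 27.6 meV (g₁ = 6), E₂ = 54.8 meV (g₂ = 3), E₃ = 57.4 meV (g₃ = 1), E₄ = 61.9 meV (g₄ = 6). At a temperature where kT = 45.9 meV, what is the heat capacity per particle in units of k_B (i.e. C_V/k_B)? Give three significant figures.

Eᵢ/kT = 0, 0.60131, 1.1939, 1.2505, 1.3486.
Z = Σ gᵢe^(−Eᵢ/kT) = 5·e^(−0) + 6·e^(−0.60131) + 3·e^(−1.1939) + 1·e^(−1.2505) + 6·e^(−1.3486) = 5.0000 + 3.2886 + 0.90911 + 0.28636 + 1.5576 = 11.042.
⟨E⟩ = 22.952 meV, ⟨E²⟩ = 1100.1 meV².
C_V/k_B = (⟨E²⟩ − ⟨E⟩²)/(kT)² = (1100.1 − 526.79)/2106.8 = 0.272.

0.272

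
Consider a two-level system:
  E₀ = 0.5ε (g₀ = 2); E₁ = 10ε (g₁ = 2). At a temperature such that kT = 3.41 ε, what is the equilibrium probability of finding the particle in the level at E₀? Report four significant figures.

0.9419

Eᵢ/kT = 0.146628, 2.93255.
Z = Σ gᵢe^(−Eᵢ/kT) = 2·e^(−0.146628) + 2·e^(−2.93255) = 1.72723 + 0.106522 = 1.83375.
P₀ = g₀ e^(−E₀/kT) / Z = 1.72723/1.83375 = 0.9419.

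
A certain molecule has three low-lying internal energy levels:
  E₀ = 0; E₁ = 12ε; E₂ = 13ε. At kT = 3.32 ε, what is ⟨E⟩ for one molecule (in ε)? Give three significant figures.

Eᵢ/kT = 0, 3.6145, 3.9157.
Z = Σ e^(−Eᵢ/kT) = e^(−0) + e^(−3.6145) + e^(−3.9157) = 1.0000 + 0.026930 + 0.019927 = 1.0469.
⟨E⟩ = Σ Eᵢ e^(−Eᵢ/kT) / Z = (0·1.0000 + 12·0.026930 + 13·0.019927) / 1.0469 = 0.556 ε.

0.556 ε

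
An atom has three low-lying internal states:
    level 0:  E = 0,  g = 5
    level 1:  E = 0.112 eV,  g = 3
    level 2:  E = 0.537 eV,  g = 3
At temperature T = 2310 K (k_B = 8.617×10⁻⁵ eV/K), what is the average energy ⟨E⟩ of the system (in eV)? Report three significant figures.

k_BT = 8.617×10⁻⁵ × 2310 K = 0.19905 eV.
Eᵢ/kT = 0, 0.56267, 2.6978.
Z = Σ gᵢe^(−Eᵢ/kT) = 5·e^(−0) + 3·e^(−0.56267) + 3·e^(−2.6978) = 5.0000 + 1.7091 + 0.20206 = 6.9112.
⟨E⟩ = Σ Eᵢ gᵢe^(−Eᵢ/kT) / Z = (0·5.0000 + 0.112·1.7091 + 0.537·0.20206) / 6.9112 = 0.0434 eV.

0.0434 eV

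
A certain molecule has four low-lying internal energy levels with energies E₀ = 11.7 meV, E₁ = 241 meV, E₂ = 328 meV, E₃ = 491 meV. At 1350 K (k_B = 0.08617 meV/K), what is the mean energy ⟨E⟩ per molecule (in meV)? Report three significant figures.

k_BT = 0.08617 × 1350 K = 116.33 meV.
Eᵢ/kT = 0.10058, 2.0717, 2.8196, 4.2208.
Z = Σ e^(−Eᵢ/kT) = e^(−0.10058) + e^(−2.0717) + e^(−2.8196) + e^(−4.2208) = 0.90431 + 0.12597 + 0.059630 + 0.014687 = 1.1046.
⟨E⟩ = Σ Eᵢ e^(−Eᵢ/kT) / Z = (11.7·0.90431 + 241·0.12597 + 328·0.059630 + 491·0.014687) / 1.1046 = 61.3 meV.

61.3 meV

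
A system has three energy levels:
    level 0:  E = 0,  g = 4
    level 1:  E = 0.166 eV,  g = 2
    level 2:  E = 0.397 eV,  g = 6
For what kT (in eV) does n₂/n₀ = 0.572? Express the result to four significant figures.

n₂/n₀ = (g₂/g₀) exp[−(E₂−E₀)/kT] = 0.572.
⇒ (E₂−E₀)/kT = ln((6/4)/0.572) = ln(2.62238) = 0.964082.
kT = 0.397 eV / 0.964082 = 0.4118 eV.

0.4118 eV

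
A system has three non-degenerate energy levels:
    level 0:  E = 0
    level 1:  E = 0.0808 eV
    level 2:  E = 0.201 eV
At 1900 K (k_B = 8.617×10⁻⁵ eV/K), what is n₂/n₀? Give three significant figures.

k_BT = 8.617×10⁻⁵ × 1900 K = 0.16372 eV.
n₂/n₀ = exp[−(E₂−E₀)/kT] = exp(−(0.201 eV)/(0.16372 eV)) = exp(-1.2277) = 0.293.

0.293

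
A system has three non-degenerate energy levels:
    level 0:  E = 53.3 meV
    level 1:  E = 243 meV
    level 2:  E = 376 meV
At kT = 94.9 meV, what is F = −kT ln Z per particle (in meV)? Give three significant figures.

Eᵢ/kT = 0.56164, 2.5606, 3.9621.
Z = Σ e^(−Eᵢ/kT) = e^(−0.56164) + e^(−2.5606) + e^(−3.9621) = 0.57027 + 0.077258 + 0.019023 = 0.66655.
F = −kT ln Z = −94.9 × ln(0.66655) = −94.9 × -0.40564 = 38.5 meV.

38.5 meV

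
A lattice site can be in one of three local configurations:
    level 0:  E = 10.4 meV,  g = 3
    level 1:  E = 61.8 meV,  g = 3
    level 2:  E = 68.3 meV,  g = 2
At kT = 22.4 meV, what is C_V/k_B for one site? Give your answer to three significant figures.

0.654

Eᵢ/kT = 0.46429, 2.7589, 3.0491.
Z = Σ gᵢe^(−Eᵢ/kT) = 3·e^(−0.46429) + 3·e^(−2.7589) + 2·e^(−3.0491) = 1.8857 + 0.19008 + 0.094803 = 2.1706.
⟨E⟩ = 17.430 meV, ⟨E²⟩ = 632.16 meV².
C_V/k_B = (⟨E²⟩ − ⟨E⟩²)/(kT)² = (632.16 − 303.80)/501.76 = 0.654.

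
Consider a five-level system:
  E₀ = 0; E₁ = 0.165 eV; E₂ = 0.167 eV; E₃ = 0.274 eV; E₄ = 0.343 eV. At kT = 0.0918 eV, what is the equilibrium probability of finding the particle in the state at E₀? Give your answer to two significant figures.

0.71

Eᵢ/kT = 0, 1.797, 1.819, 2.985, 3.736.
Z = Σ e^(−Eᵢ/kT) = e^(−0) + e^(−1.797) + e^(−1.819) + e^(−2.985) + e^(−3.736) = 1.000 + 0.1658 + 0.1622 + 0.05054 + 0.02385 = 1.402.
P₀ = e^(−E₀/kT) / Z = 1.000/1.402 = 0.71.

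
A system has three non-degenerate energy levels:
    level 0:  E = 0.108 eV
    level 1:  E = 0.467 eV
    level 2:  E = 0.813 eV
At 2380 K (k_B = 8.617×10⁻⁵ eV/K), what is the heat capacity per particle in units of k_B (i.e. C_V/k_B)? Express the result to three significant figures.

0.638

k_BT = 8.617×10⁻⁵ × 2380 K = 0.20508 eV.
Eᵢ/kT = 0.52662, 2.2772, 3.9643.
Z = Σ e^(−Eᵢ/kT) = e^(−0.52662) + e^(−2.2772) + e^(−3.9643) = 0.59060 + 0.10257 + 0.018981 = 0.71215.
⟨E⟩ = 0.17850 eV, ⟨E²⟩ = 0.058701 eV².
C_V/k_B = (⟨E²⟩ − ⟨E⟩²)/(kT)² = (0.058701 − 0.031862)/0.042058 = 0.638.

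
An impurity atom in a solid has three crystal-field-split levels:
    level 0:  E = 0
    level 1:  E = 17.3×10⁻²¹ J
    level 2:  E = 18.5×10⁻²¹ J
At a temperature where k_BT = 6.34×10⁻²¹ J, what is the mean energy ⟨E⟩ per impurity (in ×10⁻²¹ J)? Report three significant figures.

1.90 ×10⁻²¹ J

Eᵢ/kT = 0, 2.7287, 2.9180.
Z = Σ e^(−Eᵢ/kT) = e^(−0) + e^(−2.7287) + e^(−2.9180) = 1.0000 + 0.065304 + 0.054042 = 1.1193.
⟨E⟩ = Σ Eᵢ e^(−Eᵢ/kT) / Z = (0·1.0000 + 17.3·0.065304 + 18.5·0.054042) / 1.1193 = 1.90 ×10⁻²¹ J.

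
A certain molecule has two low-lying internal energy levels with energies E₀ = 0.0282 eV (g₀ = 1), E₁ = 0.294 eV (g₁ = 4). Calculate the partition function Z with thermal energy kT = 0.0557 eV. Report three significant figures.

Z = 0.623

Eᵢ/kT = 0.50628, 5.2783.
Z = Σ gᵢe^(−Eᵢ/kT) = 1·e^(−0.50628) + 4·e^(−5.2783) = 0.60273 + 0.020404 = 0.62313.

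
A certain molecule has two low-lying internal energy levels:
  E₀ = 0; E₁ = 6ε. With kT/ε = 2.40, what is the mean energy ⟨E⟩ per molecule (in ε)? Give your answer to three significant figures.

0.455 ε

Eᵢ/kT = 0, 2.5000.
Z = Σ e^(−Eᵢ/kT) = e^(−0) + e^(−2.5000) = 1.0000 + 0.082085 = 1.0821.
⟨E⟩ = Σ Eᵢ e^(−Eᵢ/kT) / Z = (0·1.0000 + 6·0.082085) / 1.0821 = 0.455 ε.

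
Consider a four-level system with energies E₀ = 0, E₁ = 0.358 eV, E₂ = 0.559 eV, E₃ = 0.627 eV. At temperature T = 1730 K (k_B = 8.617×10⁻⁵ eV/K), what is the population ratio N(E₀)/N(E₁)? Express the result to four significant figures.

11.04

k_BT = 8.617×10⁻⁵ × 1730 K = 0.149074 eV.
n₀/n₁ = exp[−(E₀−E₁)/kT] = exp(−(-0.358 eV)/(0.149074 eV)) = exp(2.40149) = 11.04.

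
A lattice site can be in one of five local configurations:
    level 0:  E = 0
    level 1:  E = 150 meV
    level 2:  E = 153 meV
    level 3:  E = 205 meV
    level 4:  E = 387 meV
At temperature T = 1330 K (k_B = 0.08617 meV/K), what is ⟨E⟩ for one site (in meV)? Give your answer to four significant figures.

k_BT = 0.08617 × 1330 K = 114.606 meV.
Eᵢ/kT = 0, 1.30883, 1.33501, 1.78874, 3.37679.
Z = Σ e^(−Eᵢ/kT) = e^(−0) + e^(−1.30883) + e^(−1.33501) + e^(−1.78874) + e^(−3.37679) = 1.00000 + 0.270136 + 0.263156 + 0.167171 + 0.0341569 = 1.73462.
⟨E⟩ = Σ Eᵢ e^(−Eᵢ/kT) / Z = (0·1.00000 + 150·0.270136 + 153·0.263156 + 205·0.167171 + 387·0.0341569) / 1.73462 = 73.95 meV.

73.95 meV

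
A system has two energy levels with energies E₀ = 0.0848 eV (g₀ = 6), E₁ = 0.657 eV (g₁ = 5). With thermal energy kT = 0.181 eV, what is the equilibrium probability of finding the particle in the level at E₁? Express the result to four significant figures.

0.03410

Eᵢ/kT = 0.468508, 3.62983.
Z = Σ gᵢe^(−Eᵢ/kT) = 6·e^(−0.468508) + 5·e^(−3.62983) = 3.75561 + 0.132603 = 3.88821.
P₁ = g₁ e^(−E₁/kT) / Z = 0.132603/3.88821 = 0.03410.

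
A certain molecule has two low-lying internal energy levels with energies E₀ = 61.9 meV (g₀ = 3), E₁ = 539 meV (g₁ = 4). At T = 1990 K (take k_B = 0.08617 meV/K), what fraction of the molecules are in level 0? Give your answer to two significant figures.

k_BT = 0.08617 × 1990 K = 171.5 meV.
Eᵢ/kT = 0.3609, 3.143.
Z = Σ gᵢe^(−Eᵢ/kT) = 3·e^(−0.3609) + 4·e^(−3.143) = 2.091 + 0.1726 = 2.264.
P₀ = g₀ e^(−E₀/kT) / Z = 2.091/2.264 = 0.92.

0.92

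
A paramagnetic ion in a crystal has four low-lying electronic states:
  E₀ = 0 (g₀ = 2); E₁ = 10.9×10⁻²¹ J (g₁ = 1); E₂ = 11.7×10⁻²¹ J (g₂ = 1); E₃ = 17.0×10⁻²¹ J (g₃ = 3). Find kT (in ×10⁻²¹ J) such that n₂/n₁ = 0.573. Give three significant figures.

n₂/n₁ = (g₂/g₁) exp[−(E₂−E₁)/kT] = 0.573.
⇒ (E₂−E₁)/kT = ln((1/1)/0.573) = ln(1.7452) = 0.55687.
kT = 0.8 ×10⁻²¹ J / 0.55687 = 1.44 ×10⁻²¹ J.

1.44 ×10⁻²¹ J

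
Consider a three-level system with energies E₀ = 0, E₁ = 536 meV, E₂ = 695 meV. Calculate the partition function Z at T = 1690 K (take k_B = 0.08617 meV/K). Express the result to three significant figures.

Z = 1.03

k_BT = 0.08617 × 1690 K = 145.63 meV.
Eᵢ/kT = 0, 3.6806, 4.7724.
Z = Σ e^(−Eᵢ/kT) = e^(−0) + e^(−3.6806) + e^(−4.7724) = 1.0000 + 0.025208 + 0.0084601 = 1.0337.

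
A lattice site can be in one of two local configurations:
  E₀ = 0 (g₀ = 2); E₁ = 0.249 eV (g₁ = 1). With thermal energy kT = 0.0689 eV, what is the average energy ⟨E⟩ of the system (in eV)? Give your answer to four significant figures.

0.003310 eV

Eᵢ/kT = 0, 3.61393.
Z = Σ gᵢe^(−Eᵢ/kT) = 2·e^(−0) + 1·e^(−3.61393) = 2.00000 + 0.0269457 = 2.02695.
⟨E⟩ = Σ Eᵢ gᵢe^(−Eᵢ/kT) / Z = (0·2.00000 + 0.249·0.0269457) / 2.02695 = 0.003310 eV.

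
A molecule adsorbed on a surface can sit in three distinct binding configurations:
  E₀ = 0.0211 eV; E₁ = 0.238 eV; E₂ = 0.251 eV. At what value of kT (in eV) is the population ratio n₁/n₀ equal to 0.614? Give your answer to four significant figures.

n₁/n₀ = exp[−(E₁−E₀)/kT] = 0.614.
⇒ (E₁−E₀)/kT = ln(1/0.614) = ln(1.62866) = 0.487758.
kT = 0.2169 eV / 0.487758 = 0.4447 eV.

0.4447 eV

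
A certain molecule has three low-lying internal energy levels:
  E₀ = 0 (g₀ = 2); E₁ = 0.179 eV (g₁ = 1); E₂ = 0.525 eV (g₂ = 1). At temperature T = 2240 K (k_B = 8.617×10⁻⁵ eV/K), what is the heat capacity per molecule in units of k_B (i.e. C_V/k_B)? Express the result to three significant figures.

k_BT = 8.617×10⁻⁵ × 2240 K = 0.19302 eV.
Eᵢ/kT = 0, 0.92737, 2.7199.
Z = Σ gᵢe^(−Eᵢ/kT) = 2·e^(−0) + 1·e^(−0.92737) + 1·e^(−2.7199) = 2.0000 + 0.39559 + 0.065881 = 2.4615.
⟨E⟩ = 0.042819 eV, ⟨E²⟩ = 0.012526 eV².
C_V/k_B = (⟨E²⟩ − ⟨E⟩²)/(kT)² = (0.012526 − 0.0018335)/0.037257 = 0.287.

0.287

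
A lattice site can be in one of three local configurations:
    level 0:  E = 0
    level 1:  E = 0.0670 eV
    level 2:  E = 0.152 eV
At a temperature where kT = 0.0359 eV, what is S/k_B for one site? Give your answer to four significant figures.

0.4557

Eᵢ/kT = 0, 1.86630, 4.23398.
Z = Σ e^(−Eᵢ/kT) = e^(−0) + e^(−1.86630) + e^(−4.23398) = 1.00000 + 0.154695 + 0.0144946 = 1.16919.
⟨E⟩ = Σ EᵢPᵢ = 0.0107491 eV.
S/k_B = ln Z + ⟨E⟩/kT = ln(1.16919) + 0.0107491/0.0359 = 0.156311 + 0.299418 = 0.4557.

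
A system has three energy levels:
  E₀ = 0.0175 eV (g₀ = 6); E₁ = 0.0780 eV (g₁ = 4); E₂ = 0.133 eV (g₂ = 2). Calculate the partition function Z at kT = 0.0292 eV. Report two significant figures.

Eᵢ/kT = 0.5993, 2.671, 4.555.
Z = Σ gᵢe^(−Eᵢ/kT) = 6·e^(−0.5993) + 4·e^(−2.671) + 2·e^(−4.555) = 3.295 + 0.2767 + 0.02103 = 3.593.

Z = 3.6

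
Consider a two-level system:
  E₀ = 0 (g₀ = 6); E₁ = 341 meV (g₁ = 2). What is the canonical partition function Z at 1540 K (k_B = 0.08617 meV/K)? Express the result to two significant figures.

k_BT = 0.08617 × 1540 K = 132.7 meV.
Eᵢ/kT = 0, 2.570.
Z = Σ gᵢe^(−Eᵢ/kT) = 6·e^(−0) + 2·e^(−2.570) = 6.000 + 0.1531 = 6.153.

Z = 6.2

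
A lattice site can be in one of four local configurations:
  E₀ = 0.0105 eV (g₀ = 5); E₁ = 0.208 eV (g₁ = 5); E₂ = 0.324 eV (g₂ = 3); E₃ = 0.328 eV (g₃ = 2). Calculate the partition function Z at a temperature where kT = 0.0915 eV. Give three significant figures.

Z = 5.12

Eᵢ/kT = 0.11475, 2.2732, 3.5410, 3.5847.
Z = Σ gᵢe^(−Eᵢ/kT) = 5·e^(−0.11475) + 5·e^(−2.2732) + 3·e^(−3.5410) + 2·e^(−3.5847) = 4.4579 + 0.51491 + 0.086953 + 0.055490 = 5.1153.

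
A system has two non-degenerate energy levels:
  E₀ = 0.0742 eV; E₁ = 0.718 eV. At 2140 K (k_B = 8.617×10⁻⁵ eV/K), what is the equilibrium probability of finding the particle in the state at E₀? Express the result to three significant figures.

k_BT = 8.617×10⁻⁵ × 2140 K = 0.18440 eV.
Eᵢ/kT = 0.40239, 3.8937.
Z = Σ e^(−Eᵢ/kT) = e^(−0.40239) + e^(−3.8937) = 0.66872 + 0.020370 = 0.68909.
P₀ = e^(−E₀/kT) / Z = 0.66872/0.68909 = 0.970.

0.970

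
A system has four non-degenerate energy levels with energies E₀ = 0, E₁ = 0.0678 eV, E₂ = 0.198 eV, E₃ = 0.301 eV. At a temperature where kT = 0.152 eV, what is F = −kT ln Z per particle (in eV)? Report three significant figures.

Eᵢ/kT = 0, 0.44605, 1.3026, 1.9803.
Z = Σ e^(−Eᵢ/kT) = e^(−0) + e^(−0.44605) + e^(−1.3026) + e^(−1.9803) = 1.0000 + 0.64015 + 0.27182 + 0.13803 = 2.0500.
F = −kT ln Z = −0.152 × ln(2.0500) = −0.152 × 0.71784 = -0.109 eV.

-0.109 eV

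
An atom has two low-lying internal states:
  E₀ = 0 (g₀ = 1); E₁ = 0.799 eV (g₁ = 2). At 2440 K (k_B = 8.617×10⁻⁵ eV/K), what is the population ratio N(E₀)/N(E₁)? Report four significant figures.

k_BT = 8.617×10⁻⁵ × 2440 K = 0.210255 eV.
n₀/n₁ = (g₀/g₁) exp[−(E₀−E₁)/kT] = (1/2) × exp(−(-0.799 eV)/(0.210255 eV)) = (1/2) × exp(3.80015) = 22.35.

22.35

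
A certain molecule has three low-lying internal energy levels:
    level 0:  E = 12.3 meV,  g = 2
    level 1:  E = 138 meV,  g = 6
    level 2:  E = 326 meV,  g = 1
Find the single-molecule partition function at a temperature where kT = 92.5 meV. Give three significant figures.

Eᵢ/kT = 0.13297, 1.4919, 3.5243.
Z = Σ gᵢe^(−Eᵢ/kT) = 2·e^(−0.13297) + 6·e^(−1.4919) + 1·e^(−3.5243) = 1.7510 + 1.3497 + 0.029472 = 3.1302.

Z = 3.13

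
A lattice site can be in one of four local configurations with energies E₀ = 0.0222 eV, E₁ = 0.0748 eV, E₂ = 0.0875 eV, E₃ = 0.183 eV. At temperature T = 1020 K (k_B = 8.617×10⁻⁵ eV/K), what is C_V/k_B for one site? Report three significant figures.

0.257

k_BT = 8.617×10⁻⁵ × 1020 K = 0.087893 eV.
Eᵢ/kT = 0.25258, 0.85103, 0.99553, 2.0821.
Z = Σ e^(−Eᵢ/kT) = e^(−0.25258) + e^(−0.85103) + e^(−0.99553) + e^(−2.0821) = 0.77679 + 0.42697 + 0.36953 + 0.12467 = 1.6980.
⟨E⟩ = 0.061443 eV, ⟨E²⟩ = 0.0057574 eV².
C_V/k_B = (⟨E²⟩ − ⟨E⟩²)/(kT)² = (0.0057574 − 0.0037752)/0.0077252 = 0.257.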